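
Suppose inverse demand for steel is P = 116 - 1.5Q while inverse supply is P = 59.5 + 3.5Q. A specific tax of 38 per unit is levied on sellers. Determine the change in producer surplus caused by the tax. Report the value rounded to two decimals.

-199.50

Without the tax, 116 - 1.5Q = 59.5 + 3.5Q so Q* = 11.3 and P* = 99.05.
With the tax, sellers need 38 more per unit: 116 - 1.5Q = 59.5 + 3.5Q + 38, so Q_t = 3.7. Buyers pay P_b = 110.45; sellers receive P_s = P_b - 38 = 72.45.
Producers lose the trapezoid between P_s and P* out to Q_t plus the triangle from Q_t to Q*: change in PS = 23.9575 - 223.4575 = -199.5.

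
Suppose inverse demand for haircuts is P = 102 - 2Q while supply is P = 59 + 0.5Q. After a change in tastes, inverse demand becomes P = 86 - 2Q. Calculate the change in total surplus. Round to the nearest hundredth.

-224.00

Initial equilibrium: Q_0 = 17.2, P_0 = 67.6; CS_0 = (1/2)(17.2)(34.4) = 295.84, PS_0 = (1/2)(17.2)(8.6) = 73.96.
New equilibrium: 86 - 2Q = 59 + 0.5Q gives Q_1 = 10.8, P_1 = 64.4; CS_1 = 116.64, PS_1 = 29.16.
Change in total surplus = (116.64 + 29.16) - (295.84 + 73.96) = -224.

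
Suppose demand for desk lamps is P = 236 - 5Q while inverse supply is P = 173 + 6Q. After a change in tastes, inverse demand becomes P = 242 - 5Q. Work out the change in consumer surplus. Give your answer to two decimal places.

16.36

Initial equilibrium: Q_0 = 5.7273, P_0 = 207.3636; CS_0 = (1/2)(5.7273)(28.6364) = 82.0041, PS_0 = (1/2)(5.7273)(34.3636) = 98.405.
New equilibrium: 242 - 5Q = 173 + 6Q gives Q_1 = 6.2727, P_1 = 210.6364; CS_1 = 98.3678, PS_1 = 118.0413.
Change in consumer surplus = 98.3678 - 82.0041 = 16.3636.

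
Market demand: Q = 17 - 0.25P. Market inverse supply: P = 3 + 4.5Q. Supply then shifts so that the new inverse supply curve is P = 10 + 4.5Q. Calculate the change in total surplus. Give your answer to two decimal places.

Rewriting demand in inverse form: P = 68 - 4Q.
Initial equilibrium: Q_0 = 7.6471, P_0 = 37.4118; CS_0 = (1/2)(7.6471)(30.5882) = 116.955, PS_0 = (1/2)(7.6471)(34.4118) = 131.5744.
New equilibrium: 68 - 4Q = 10 + 4.5Q gives Q_1 = 6.8235, P_1 = 40.7059; CS_1 = 93.1211, PS_1 = 104.7612.
Change in total surplus = (93.1211 + 104.7612) - (116.955 + 131.5744) = -50.6471.

-50.65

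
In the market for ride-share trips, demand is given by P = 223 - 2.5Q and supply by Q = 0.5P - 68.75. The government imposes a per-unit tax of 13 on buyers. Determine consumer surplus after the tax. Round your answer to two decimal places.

324.46

Rewriting supply in inverse form: P = 137.5 + 2Q.
Pre-tax equilibrium: 223 - 2.5Q = 137.5 + 2Q gives Q* = 19, P* = 175.5.
With the tax, buyers' net willingness to pay falls by 13: (223 - 13) - 2.5Q = 137.5 + 2Q, so Q_t = 16.1111. Buyers pay P_b = 182.7222; sellers receive P_s = P_b - 13 = 169.7222.
Consumer surplus is the triangle under demand above P_b: (1/2)(16.1111)(223 - 182.7222) = 324.4599.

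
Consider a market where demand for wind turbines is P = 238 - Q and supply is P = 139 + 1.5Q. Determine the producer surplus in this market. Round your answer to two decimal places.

1176.12

Equilibrium: 238 - Q = 139 + 1.5Q, so Q* = 39.6 and P* = 198.4.
PS is the area between P* and the supply curve from 0 to Q*: (1/2)(39.6)(59.4) = 1176.12.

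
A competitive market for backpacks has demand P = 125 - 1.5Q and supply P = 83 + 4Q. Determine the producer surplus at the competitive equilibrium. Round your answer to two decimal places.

116.63

Equilibrium: 125 - 1.5Q = 83 + 4Q, so Q* = 7.6364 and P* = 113.5455.
The supply curve's price intercept is 83, so PS = (1/2)(Q*)(P* - 83) = (1/2)(7.6364)(30.5455) = 116.6281.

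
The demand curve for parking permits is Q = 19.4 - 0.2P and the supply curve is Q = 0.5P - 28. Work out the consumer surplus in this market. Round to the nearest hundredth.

Rewriting demand in inverse form: P = 97 - 5Q.
Rewriting supply in inverse form: P = 56 + 2Q.
Set 97 - 5Q = 56 + 2Q, which gives 41 = 7Q, so Q* = 5.8571 and P* = 97 - 5(5.8571) = 67.7143.
The demand choke price is 97, so CS = (1/2)(Q*)(97 - P*) = (1/2)(5.8571)(29.2857) = 85.7653.

85.77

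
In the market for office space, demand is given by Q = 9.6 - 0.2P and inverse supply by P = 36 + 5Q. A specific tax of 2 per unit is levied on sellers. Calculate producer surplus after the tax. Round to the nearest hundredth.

Rewriting demand in inverse form: P = 48 - 5Q.
Pre-tax equilibrium: 48 - 5Q = 36 + 5Q gives Q* = 1.2, P* = 42.
With the tax, sellers need 2 more per unit: 48 - 5Q = 36 + 5Q + 2, so Q_t = 1. Buyers pay P_b = 43; sellers receive P_s = P_b - 2 = 41.
PS = (1/2)(Q_t)(P_s - 36) = (1/2)(1)(5) = 2.5.

2.50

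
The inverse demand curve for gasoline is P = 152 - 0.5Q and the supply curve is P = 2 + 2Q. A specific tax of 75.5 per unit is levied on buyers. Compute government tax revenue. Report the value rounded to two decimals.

Pre-tax equilibrium: 152 - 0.5Q = 2 + 2Q gives Q* = 60, P* = 122.
With the tax, buyers' net willingness to pay falls by 75.5: (152 - 75.5) - 0.5Q = 2 + 2Q, so Q_t = 29.8. Buyers pay P_b = 137.1; sellers receive P_s = P_b - 75.5 = 61.6.
Tax revenue = t x Q_t = 75.5 x 29.8 = 2249.9.

2249.90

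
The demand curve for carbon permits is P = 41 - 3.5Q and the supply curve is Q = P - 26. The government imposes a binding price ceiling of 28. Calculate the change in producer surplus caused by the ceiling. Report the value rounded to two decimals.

Rewriting supply in inverse form: P = 26 + Q.
Without the control, 41 - 3.5Q = 26 + Q so Q* = 3.3333 and P* = 29.3333.
At the ceiling price 28, quantity supplied is (28 - 26)/1 = 2; supply is the short side, so Q = 2 trades at P = 28.
PS goes from (1/2)(3.3333)(3.3333) = 5.5556 to 2 (computed as (28 - 26)(2) - (1/2)(1)(2)^2), a change of -3.5556.

-3.56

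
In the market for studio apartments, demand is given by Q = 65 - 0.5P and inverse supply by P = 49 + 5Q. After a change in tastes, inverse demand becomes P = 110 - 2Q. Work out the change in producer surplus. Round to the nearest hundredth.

-144.90

Rewriting demand in inverse form: P = 130 - 2Q.
Initial equilibrium: Q_0 = 11.5714, P_0 = 106.8571; CS_0 = (1/2)(11.5714)(23.1429) = 133.898, PS_0 = (1/2)(11.5714)(57.8571) = 334.7449.
New equilibrium: 110 - 2Q = 49 + 5Q gives Q_1 = 8.7143, P_1 = 92.5714; CS_1 = 75.9388, PS_1 = 189.8469.
Change in producer surplus = 189.8469 - 334.7449 = -144.898.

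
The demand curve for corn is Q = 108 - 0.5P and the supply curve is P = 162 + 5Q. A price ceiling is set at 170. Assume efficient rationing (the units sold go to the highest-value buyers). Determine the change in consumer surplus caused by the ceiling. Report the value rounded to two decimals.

Rewriting demand in inverse form: P = 216 - 2Q.
Free-market equilibrium: 216 - 2Q = 162 + 5Q gives Q* = 7.7143, P* = 200.5714.
At the ceiling price 170, quantity supplied is (170 - 162)/5 = 1.6; supply is the short side, so Q = 1.6 trades at P = 170.
CS goes from (1/2)(7.7143)(15.4286) = 59.5102 to 71.04 (computed as (216 - 170)(1.6) - (1/2)(2)(1.6)^2), a change of 11.5298.

11.53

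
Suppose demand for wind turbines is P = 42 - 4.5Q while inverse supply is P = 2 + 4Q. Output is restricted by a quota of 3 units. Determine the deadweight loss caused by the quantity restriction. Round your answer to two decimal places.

12.37

Unrestricted equilibrium: Q* = (42 - 2)/(4.5 + 4) = 4.7059.
At Q = 3 the demand price is 42 - 4.5(3) = 28.5 and the supply price is 2 + 4(3) = 14.
DWL = (1/2)(gap between curves at 3) x (Q* - 3) = (1/2)(14.5)(1.7059) = 12.3676.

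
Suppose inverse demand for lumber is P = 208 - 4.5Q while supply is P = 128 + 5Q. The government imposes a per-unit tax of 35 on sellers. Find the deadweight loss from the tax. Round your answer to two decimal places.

Without the tax, 208 - 4.5Q = 128 + 5Q so Q* = 8.4211 and P* = 170.1053.
With the tax, sellers need 35 more per unit: 208 - 4.5Q = 128 + 5Q + 35, so Q_t = 4.7368. Buyers pay P_b = 186.6842; sellers receive P_s = P_b - 35 = 151.6842.
Deadweight loss is the triangle between the curves from Q_t to Q*: (1/2)(8.4211 - 4.7368)(35) = 64.4737.

64.47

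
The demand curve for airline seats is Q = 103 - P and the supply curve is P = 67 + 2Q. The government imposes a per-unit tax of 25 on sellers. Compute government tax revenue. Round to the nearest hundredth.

91.67

Rewriting demand in inverse form: P = 103 - Q.
Pre-tax equilibrium: 103 - Q = 67 + 2Q gives Q* = 12, P* = 91.
With the tax, sellers need 25 more per unit: 103 - Q = 67 + 2Q + 25, so Q_t = 3.6667. Buyers pay P_b = 99.3333; sellers receive P_s = P_b - 25 = 74.3333.
Tax revenue = t x Q_t = 25 x 3.6667 = 91.6667.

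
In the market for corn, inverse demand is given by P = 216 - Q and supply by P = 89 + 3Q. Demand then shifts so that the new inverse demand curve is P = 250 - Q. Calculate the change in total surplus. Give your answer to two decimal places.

1224.00

Initial equilibrium: Q_0 = 31.75, P_0 = 184.25; CS_0 = (1/2)(31.75)(31.75) = 504.0312, PS_0 = (1/2)(31.75)(95.25) = 1512.0938.
New equilibrium: 250 - Q = 89 + 3Q gives Q_1 = 40.25, P_1 = 209.75; CS_1 = 810.0312, PS_1 = 2430.0938.
Change in total surplus = (810.0312 + 2430.0938) - (504.0312 + 1512.0938) = 1224.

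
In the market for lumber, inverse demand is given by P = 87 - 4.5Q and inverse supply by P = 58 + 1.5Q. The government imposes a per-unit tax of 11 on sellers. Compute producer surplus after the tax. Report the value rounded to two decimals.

6.75

Pre-tax equilibrium: 87 - 4.5Q = 58 + 1.5Q gives Q* = 4.8333, P* = 65.25.
A tax on sellers shifts supply up by 11: 87 - 4.5Q = 58 + 1.5Q + 11, so Q_t = 3. Buyers pay P_b = 73.5; sellers receive P_s = P_b - 11 = 62.5.
Producer surplus is the triangle above supply below P_s: (1/2)(3)(62.5 - 58) = 6.75.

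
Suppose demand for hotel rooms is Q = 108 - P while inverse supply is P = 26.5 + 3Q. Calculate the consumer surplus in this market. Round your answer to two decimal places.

Rewriting demand in inverse form: P = 108 - Q.
Set 108 - Q = 26.5 + 3Q, which gives 81.5 = 4Q, so Q* = 20.375 and P* = 108 - (20.375) = 87.625.
Consumer surplus is the triangle under demand above P*: (1/2)(20.375)(108 - 87.625) = (1/2)(20.375)(20.375) = 207.5703.

207.57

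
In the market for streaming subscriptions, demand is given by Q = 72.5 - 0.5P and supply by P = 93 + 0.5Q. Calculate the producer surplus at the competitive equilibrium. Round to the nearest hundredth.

108.16

Rewriting demand in inverse form: P = 145 - 2Q.
Set 145 - 2Q = 93 + 0.5Q, which gives 52 = 2.5Q, so Q* = 20.8 and P* = 145 - 2(20.8) = 103.4.
PS is the area between P* and the supply curve from 0 to Q*: (1/2)(20.8)(10.4) = 108.16.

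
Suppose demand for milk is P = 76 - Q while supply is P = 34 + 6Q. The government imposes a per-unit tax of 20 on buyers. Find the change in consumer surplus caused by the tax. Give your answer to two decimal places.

Pre-tax equilibrium: 76 - Q = 34 + 6Q gives Q* = 6, P* = 70.
A tax on buyers shifts demand down by 20: (76 - 20) - Q = 34 + 6Q, so Q_t = 3.1429. Buyers pay P_b = 72.8571; sellers receive P_s = P_b - 20 = 52.8571.
Consumers lose the trapezoid between P* and P_b out to Q_t plus the triangle from Q_t to Q*: change in CS = 4.9388 - 18 = -13.0612.

-13.06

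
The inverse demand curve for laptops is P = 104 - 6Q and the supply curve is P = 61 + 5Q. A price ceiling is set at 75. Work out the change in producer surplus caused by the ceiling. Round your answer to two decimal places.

Without the control, 104 - 6Q = 61 + 5Q so Q* = 3.9091 and P* = 80.5455.
At the ceiling price 75, quantity supplied is (75 - 61)/5 = 2.8; supply is the short side, so Q = 2.8 trades at P = 75.
PS goes from (1/2)(3.9091)(19.5455) = 38.2025 to 19.6 (computed as (75 - 61)(2.8) - (1/2)(5)(2.8)^2), a change of -18.6025.

-18.60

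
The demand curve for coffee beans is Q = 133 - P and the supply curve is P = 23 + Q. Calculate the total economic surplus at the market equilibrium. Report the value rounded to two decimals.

Rewriting demand in inverse form: P = 133 - Q.
Equilibrium: 133 - Q = 23 + Q, so Q* = 55 and P* = 78.
Total surplus is the full triangle between the curves from 0 to Q*: (1/2)(55)(133 - 23) = 3025.

3025.00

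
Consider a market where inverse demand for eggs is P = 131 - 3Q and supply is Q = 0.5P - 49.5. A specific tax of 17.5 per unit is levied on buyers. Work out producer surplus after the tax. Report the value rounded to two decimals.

Rewriting supply in inverse form: P = 99 + 2Q.
Pre-tax equilibrium: 131 - 3Q = 99 + 2Q gives Q* = 6.4, P* = 111.8.
A tax on buyers shifts demand down by 17.5: (131 - 17.5) - 3Q = 99 + 2Q, so Q_t = 2.9. Buyers pay P_b = 122.3; sellers receive P_s = P_b - 17.5 = 104.8.
Producer surplus is the triangle above supply below P_s: (1/2)(2.9)(104.8 - 99) = 8.41.

8.41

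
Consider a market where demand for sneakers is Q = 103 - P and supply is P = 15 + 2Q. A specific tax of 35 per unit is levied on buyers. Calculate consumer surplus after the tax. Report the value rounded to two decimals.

156.06

Rewriting demand in inverse form: P = 103 - Q.
Pre-tax equilibrium: 103 - Q = 15 + 2Q gives Q* = 29.3333, P* = 73.6667.
A tax on buyers shifts demand down by 35: (103 - 35) - Q = 15 + 2Q, so Q_t = 17.6667. Buyers pay P_b = 85.3333; sellers receive P_s = P_b - 35 = 50.3333.
CS = (1/2)(Q_t)(103 - P_b) = (1/2)(17.6667)(17.6667) = 156.0556.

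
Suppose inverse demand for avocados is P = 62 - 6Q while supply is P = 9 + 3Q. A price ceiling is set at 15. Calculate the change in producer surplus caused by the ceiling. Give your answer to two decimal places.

-46.02

Free-market equilibrium: 62 - 6Q = 9 + 3Q gives Q* = 5.8889, P* = 26.6667.
At the ceiling price 15, quantity supplied is (15 - 9)/3 = 2; supply is the short side, so Q = 2 trades at P = 15.
PS goes from (1/2)(5.8889)(17.6667) = 52.0185 to 6 (computed as (15 - 9)(2) - (1/2)(3)(2)^2), a change of -46.0185.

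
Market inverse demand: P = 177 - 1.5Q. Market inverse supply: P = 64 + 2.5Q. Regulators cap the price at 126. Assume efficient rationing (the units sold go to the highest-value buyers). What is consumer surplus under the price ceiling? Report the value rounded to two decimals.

Free-market equilibrium: 177 - 1.5Q = 64 + 2.5Q gives Q* = 28.25, P* = 134.625.
At P = 126, sellers supply (126 - 64)/2.5 = 24.8 while buyers want more, so the quantity traded is 24.8 at price 126.
The demand price at Q = 24.8 is 139.8. CS is the trapezoid between demand and 126 over [0, 24.8]: (1/2)[(177 - 126) + (139.8 - 126)](24.8) = 803.52.

803.52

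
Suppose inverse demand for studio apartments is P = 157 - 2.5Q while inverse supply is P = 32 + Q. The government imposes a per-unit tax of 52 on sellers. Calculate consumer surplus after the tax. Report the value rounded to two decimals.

543.78

Pre-tax equilibrium: 157 - 2.5Q = 32 + Q gives Q* = 35.7143, P* = 67.7143.
With the tax, sellers need 52 more per unit: 157 - 2.5Q = 32 + Q + 52, so Q_t = 20.8571. Buyers pay P_b = 104.8571; sellers receive P_s = P_b - 52 = 52.8571.
Consumer surplus is the triangle under demand above P_b: (1/2)(20.8571)(157 - 104.8571) = 543.7755.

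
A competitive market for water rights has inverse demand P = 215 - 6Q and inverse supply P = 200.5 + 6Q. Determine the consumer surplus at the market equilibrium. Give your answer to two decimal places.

Setting demand equal to supply, 14.5 = 12Q, so Q* = 1.2083 and P* = 207.75.
CS is the area between the demand curve and P* from 0 to Q*: (1/2)(1.2083)(7.25) = 4.3802.

4.38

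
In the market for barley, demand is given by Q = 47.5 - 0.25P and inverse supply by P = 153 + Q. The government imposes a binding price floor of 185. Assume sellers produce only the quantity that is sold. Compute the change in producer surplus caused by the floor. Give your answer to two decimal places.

Rewriting demand in inverse form: P = 190 - 4Q.
Without the control, 190 - 4Q = 153 + Q so Q* = 7.4 and P* = 160.4.
At the floor price 185, quantity demanded is (190 - 185)/4 = 1.25; demand is the short side, so Q = 1.25 trades at P = 185.
PS goes from (1/2)(7.4)(7.4) = 27.38 to 39.2188 (computed as (185 - 153)(1.25) - (1/2)(1)(1.25)^2), a change of 11.8387.

11.84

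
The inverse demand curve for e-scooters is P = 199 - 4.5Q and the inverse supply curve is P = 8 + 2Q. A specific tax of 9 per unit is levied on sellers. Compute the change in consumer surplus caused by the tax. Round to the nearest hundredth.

-178.78

Pre-tax equilibrium: 199 - 4.5Q = 8 + 2Q gives Q* = 29.3846, P* = 66.7692.
A tax on sellers shifts supply up by 9: 199 - 4.5Q = 8 + 2Q + 9, so Q_t = 28. Buyers pay P_b = 73; sellers receive P_s = P_b - 9 = 64.
CS falls from (1/2)(29.3846)(132.2308) = 1942.7751 to (1/2)(28)(126) = 1764, a change of -178.7751.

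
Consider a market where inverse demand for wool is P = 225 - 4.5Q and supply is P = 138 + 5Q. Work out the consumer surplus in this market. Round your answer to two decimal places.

Set 225 - 4.5Q = 138 + 5Q, which gives 87 = 9.5Q, so Q* = 9.1579 and P* = 225 - 4.5(9.1579) = 183.7895.
The demand choke price is 225, so CS = (1/2)(Q*)(225 - P*) = (1/2)(9.1579)(41.2105) = 188.7008.

188.70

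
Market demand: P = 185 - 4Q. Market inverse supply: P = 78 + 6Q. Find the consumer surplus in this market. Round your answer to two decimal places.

228.98

Set 185 - 4Q = 78 + 6Q, which gives 107 = 10Q, so Q* = 10.7 and P* = 185 - 4(10.7) = 142.2.
CS is the area between the demand curve and P* from 0 to Q*: (1/2)(10.7)(42.8) = 228.98.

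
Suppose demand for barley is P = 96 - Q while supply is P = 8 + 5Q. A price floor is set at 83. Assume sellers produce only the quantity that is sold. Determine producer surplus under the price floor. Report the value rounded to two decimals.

552.50

Free-market equilibrium: 96 - Q = 8 + 5Q gives Q* = 14.6667, P* = 81.3333.
At the floor price 83, quantity demanded is (96 - 83)/1 = 13; demand is the short side, so Q = 13 trades at P = 83.
The supply price at Q = 13 is 73. PS is the trapezoid between 83 and supply over [0, 13]: (1/2)[(83 - 8) + (83 - 73)](13) = 552.5.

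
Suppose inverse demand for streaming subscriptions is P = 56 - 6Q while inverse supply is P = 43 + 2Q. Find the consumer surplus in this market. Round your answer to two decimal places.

7.92

Set 56 - 6Q = 43 + 2Q, which gives 13 = 8Q, so Q* = 1.625 and P* = 56 - 6(1.625) = 46.25.
CS is the area between the demand curve and P* from 0 to Q*: (1/2)(1.625)(9.75) = 7.9219.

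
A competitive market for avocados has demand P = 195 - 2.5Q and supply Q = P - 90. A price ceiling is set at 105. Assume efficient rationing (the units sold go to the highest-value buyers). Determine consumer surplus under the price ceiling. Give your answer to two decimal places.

Rewriting supply in inverse form: P = 90 + Q.
Free-market equilibrium: 195 - 2.5Q = 90 + Q gives Q* = 30, P* = 120.
At the ceiling price 105, quantity supplied is (105 - 90)/1 = 15; supply is the short side, so Q = 15 trades at P = 105.
The demand price at Q = 15 is 157.5. CS is the trapezoid between demand and 105 over [0, 15]: (1/2)[(195 - 105) + (157.5 - 105)](15) = 1068.75.

1068.75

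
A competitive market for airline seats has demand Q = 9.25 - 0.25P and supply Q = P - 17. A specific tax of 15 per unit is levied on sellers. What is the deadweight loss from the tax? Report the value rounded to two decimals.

22.50

Rewriting demand in inverse form: P = 37 - 4Q.
Rewriting supply in inverse form: P = 17 + Q.
Without the tax, 37 - 4Q = 17 + Q so Q* = 4 and P* = 21.
A tax on sellers shifts supply up by 15: 37 - 4Q = 17 + Q + 15, so Q_t = 1. Buyers pay P_b = 33; sellers receive P_s = P_b - 15 = 18.
Deadweight loss is the triangle between the curves from Q_t to Q*: (1/2)(4 - 1)(15) = 22.5.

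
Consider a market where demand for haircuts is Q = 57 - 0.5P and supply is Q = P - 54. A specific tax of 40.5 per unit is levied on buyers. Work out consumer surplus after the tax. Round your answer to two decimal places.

42.25

Rewriting demand in inverse form: P = 114 - 2Q.
Rewriting supply in inverse form: P = 54 + Q.
Without the tax, 114 - 2Q = 54 + Q so Q* = 20 and P* = 74.
With the tax, buyers' net willingness to pay falls by 40.5: (114 - 40.5) - 2Q = 54 + Q, so Q_t = 6.5. Buyers pay P_b = 101; sellers receive P_s = P_b - 40.5 = 60.5.
Consumer surplus is the triangle under demand above P_b: (1/2)(6.5)(114 - 101) = 42.25.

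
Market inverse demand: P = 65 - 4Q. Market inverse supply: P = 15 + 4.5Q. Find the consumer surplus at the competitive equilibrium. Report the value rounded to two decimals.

Setting demand equal to supply, 50 = 8.5Q, so Q* = 5.8824 and P* = 41.4706.
CS is the area between the demand curve and P* from 0 to Q*: (1/2)(5.8824)(23.5294) = 69.2042.

69.20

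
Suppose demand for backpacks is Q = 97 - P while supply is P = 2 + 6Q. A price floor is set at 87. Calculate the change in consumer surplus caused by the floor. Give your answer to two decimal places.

Rewriting demand in inverse form: P = 97 - Q.
Free-market equilibrium: 97 - Q = 2 + 6Q gives Q* = 13.5714, P* = 83.4286.
At P = 87, buyers demand (97 - 87)/1 = 10 while sellers would supply more, so the quantity traded is 10 at price 87.
CS goes from (1/2)(13.5714)(13.5714) = 92.0918 to 50 (computed as (97 - 87)(10) - (1/2)(1)(10)^2), a change of -42.0918.

-42.09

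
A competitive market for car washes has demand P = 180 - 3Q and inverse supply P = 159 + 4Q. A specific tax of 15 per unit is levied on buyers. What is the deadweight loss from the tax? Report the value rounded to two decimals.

16.07

Pre-tax equilibrium: 180 - 3Q = 159 + 4Q gives Q* = 3, P* = 171.
A tax on buyers shifts demand down by 15: (180 - 15) - 3Q = 159 + 4Q, so Q_t = 0.8571. Buyers pay P_b = 177.4286; sellers receive P_s = P_b - 15 = 162.4286.
The welfare triangle lost has base Q* - Q_t = 2.1429 and height t = 15, so DWL = (1/2)(2.1429)(15) = 16.0714.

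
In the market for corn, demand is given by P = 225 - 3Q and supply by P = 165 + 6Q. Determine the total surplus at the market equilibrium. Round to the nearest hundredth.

200.00

Setting demand equal to supply, 60 = 9Q, so Q* = 6.6667 and P* = 205.
Total surplus is the full triangle between the curves from 0 to Q*: (1/2)(6.6667)(225 - 165) = 200.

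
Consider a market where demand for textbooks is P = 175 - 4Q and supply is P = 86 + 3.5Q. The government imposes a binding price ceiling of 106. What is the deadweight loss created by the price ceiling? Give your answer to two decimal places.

141.94

Without the control, 175 - 4Q = 86 + 3.5Q so Q* = 11.8667 and P* = 127.5333.
At P = 106, sellers supply (106 - 86)/3.5 = 5.7143 while buyers want more, so the quantity traded is 5.7143 at price 106.
At Q = 5.7143 the demand price is 152.1429 and the supply price is 106. Deadweight loss is the triangle between the curves from 5.7143 to 11.8667: (1/2)(152.1429 - 106)(11.8667 - 5.7143) = 141.9442.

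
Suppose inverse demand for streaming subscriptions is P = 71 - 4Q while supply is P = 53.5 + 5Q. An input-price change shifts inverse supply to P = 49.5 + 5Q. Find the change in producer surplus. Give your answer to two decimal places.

Initial equilibrium: Q_0 = 1.9444, P_0 = 63.2222; CS_0 = (1/2)(1.9444)(7.7778) = 7.5617, PS_0 = (1/2)(1.9444)(9.7222) = 9.4522.
New equilibrium: 71 - 4Q = 49.5 + 5Q gives Q_1 = 2.3889, P_1 = 61.4444; CS_1 = 11.4136, PS_1 = 14.267.
Change in producer surplus = 14.267 - 9.4522 = 4.8148.

4.81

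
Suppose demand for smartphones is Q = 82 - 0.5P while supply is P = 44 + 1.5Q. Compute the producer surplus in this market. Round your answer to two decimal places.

Rewriting demand in inverse form: P = 164 - 2Q.
Equilibrium: 164 - 2Q = 44 + 1.5Q, so Q* = 34.2857 and P* = 95.4286.
PS is the area between P* and the supply curve from 0 to Q*: (1/2)(34.2857)(51.4286) = 881.6327.

881.63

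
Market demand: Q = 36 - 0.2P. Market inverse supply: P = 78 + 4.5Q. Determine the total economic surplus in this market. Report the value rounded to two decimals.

Rewriting demand in inverse form: P = 180 - 5Q.
Equilibrium: 180 - 5Q = 78 + 4.5Q, so Q* = 10.7368 and P* = 126.3158.
CS = (1/2)(10.7368)(53.6842) = 288.1994 and PS = (1/2)(10.7368)(48.3158) = 259.3795, so total surplus = 547.5789.

547.58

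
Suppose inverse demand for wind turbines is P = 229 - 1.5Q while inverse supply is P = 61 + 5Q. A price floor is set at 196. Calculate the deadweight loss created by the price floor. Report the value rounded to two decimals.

Free-market equilibrium: 229 - 1.5Q = 61 + 5Q gives Q* = 25.8462, P* = 190.2308.
At P = 196, buyers demand (229 - 196)/1.5 = 22 while sellers would supply more, so the quantity traded is 22 at price 196.
At Q = 22 the demand price is 196 and the supply price is 171. Deadweight loss is the triangle between the curves from 22 to 25.8462: (1/2)(196 - 171)(25.8462 - 22) = 48.0769.

48.08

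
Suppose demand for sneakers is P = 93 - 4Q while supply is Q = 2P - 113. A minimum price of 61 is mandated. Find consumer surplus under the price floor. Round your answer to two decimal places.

128.00

Rewriting supply in inverse form: P = 56.5 + 0.5Q.
Without the control, 93 - 4Q = 56.5 + 0.5Q so Q* = 8.1111 and P* = 60.5556.
At the floor price 61, quantity demanded is (93 - 61)/4 = 8; demand is the short side, so Q = 8 trades at P = 61.
CS is the triangle under demand above 61: (1/2)(8)(93 - 61) = 128.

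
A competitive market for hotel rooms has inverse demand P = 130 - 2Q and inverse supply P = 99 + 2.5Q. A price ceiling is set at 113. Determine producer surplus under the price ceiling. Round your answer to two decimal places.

Without the control, 130 - 2Q = 99 + 2.5Q so Q* = 6.8889 and P* = 116.2222.
At the ceiling price 113, quantity supplied is (113 - 99)/2.5 = 5.6; supply is the short side, so Q = 5.6 trades at P = 113.
PS is the triangle above supply below 113: (1/2)(5.6)(113 - 99) = 39.2.

39.20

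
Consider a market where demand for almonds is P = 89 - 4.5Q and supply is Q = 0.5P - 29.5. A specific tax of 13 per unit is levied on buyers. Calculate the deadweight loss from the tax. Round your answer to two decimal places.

Rewriting supply in inverse form: P = 59 + 2Q.
Pre-tax equilibrium: 89 - 4.5Q = 59 + 2Q gives Q* = 4.6154, P* = 68.2308.
With the tax, buyers' net willingness to pay falls by 13: (89 - 13) - 4.5Q = 59 + 2Q, so Q_t = 2.6154. Buyers pay P_b = 77.2308; sellers receive P_s = P_b - 13 = 64.2308.
The welfare triangle lost has base Q* - Q_t = 2 and height t = 13, so DWL = (1/2)(2)(13) = 13.

13.00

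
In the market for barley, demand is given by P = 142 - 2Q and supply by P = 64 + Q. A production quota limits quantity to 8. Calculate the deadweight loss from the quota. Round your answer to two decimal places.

486.00

Unrestricted equilibrium: Q* = (142 - 64)/(2 + 1) = 26.
At Q = 8 the demand price is 142 - 2(8) = 126 and the supply price is 64 + (8) = 72.
DWL = (1/2)(gap between curves at 8) x (Q* - 8) = (1/2)(54)(18) = 486.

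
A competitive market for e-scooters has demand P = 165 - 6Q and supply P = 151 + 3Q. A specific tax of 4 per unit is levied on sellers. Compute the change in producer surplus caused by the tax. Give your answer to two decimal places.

-1.78

Without the tax, 165 - 6Q = 151 + 3Q so Q* = 1.5556 and P* = 155.6667.
With the tax, sellers need 4 more per unit: 165 - 6Q = 151 + 3Q + 4, so Q_t = 1.1111. Buyers pay P_b = 158.3333; sellers receive P_s = P_b - 4 = 154.3333.
Producers lose the trapezoid between P_s and P* out to Q_t plus the triangle from Q_t to Q*: change in PS = 1.8519 - 3.6296 = -1.7778.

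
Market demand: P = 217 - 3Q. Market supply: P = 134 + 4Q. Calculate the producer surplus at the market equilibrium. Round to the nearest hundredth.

Set 217 - 3Q = 134 + 4Q, which gives 83 = 7Q, so Q* = 11.8571 and P* = 217 - 3(11.8571) = 181.4286.
The supply curve's price intercept is 134, so PS = (1/2)(Q*)(P* - 134) = (1/2)(11.8571)(47.4286) = 281.1837.

281.18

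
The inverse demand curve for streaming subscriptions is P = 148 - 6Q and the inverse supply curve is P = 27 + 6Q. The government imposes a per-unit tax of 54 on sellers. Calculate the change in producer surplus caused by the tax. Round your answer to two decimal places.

Pre-tax equilibrium: 148 - 6Q = 27 + 6Q gives Q* = 10.0833, P* = 87.5.
A tax on sellers shifts supply up by 54: 148 - 6Q = 27 + 6Q + 54, so Q_t = 5.5833. Buyers pay P_b = 114.5; sellers receive P_s = P_b - 54 = 60.5.
Producers lose the trapezoid between P_s and P* out to Q_t plus the triangle from Q_t to Q*: change in PS = 93.5208 - 305.0208 = -211.5.

-211.50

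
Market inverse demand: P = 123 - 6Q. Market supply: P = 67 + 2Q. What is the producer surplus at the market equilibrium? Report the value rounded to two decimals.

Set 123 - 6Q = 67 + 2Q, which gives 56 = 8Q, so Q* = 7 and P* = 123 - 6(7) = 81.
PS is the area between P* and the supply curve from 0 to Q*: (1/2)(7)(14) = 49.

49.00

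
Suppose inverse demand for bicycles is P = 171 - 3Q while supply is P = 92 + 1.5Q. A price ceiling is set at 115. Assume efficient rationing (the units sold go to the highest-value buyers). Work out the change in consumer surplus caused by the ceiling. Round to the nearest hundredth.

Free-market equilibrium: 171 - 3Q = 92 + 1.5Q gives Q* = 17.5556, P* = 118.3333.
At the ceiling price 115, quantity supplied is (115 - 92)/1.5 = 15.3333; supply is the short side, so Q = 15.3333 trades at P = 115.
CS goes from (1/2)(17.5556)(52.6667) = 462.2963 to 506 (computed as (171 - 115)(15.3333) - (1/2)(3)(15.3333)^2), a change of 43.7037.

43.70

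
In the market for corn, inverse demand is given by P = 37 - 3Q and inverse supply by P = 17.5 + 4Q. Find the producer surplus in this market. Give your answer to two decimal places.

15.52

Equilibrium: 37 - 3Q = 17.5 + 4Q, so Q* = 2.7857 and P* = 28.6429.
The supply curve's price intercept is 17.5, so PS = (1/2)(Q*)(P* - 17.5) = (1/2)(2.7857)(11.1429) = 15.5204.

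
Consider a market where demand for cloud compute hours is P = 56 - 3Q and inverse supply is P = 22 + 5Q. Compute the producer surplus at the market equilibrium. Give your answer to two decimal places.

Set 56 - 3Q = 22 + 5Q, which gives 34 = 8Q, so Q* = 4.25 and P* = 56 - 3(4.25) = 43.25.
PS is the area between P* and the supply curve from 0 to Q*: (1/2)(4.25)(21.25) = 45.1562.

45.16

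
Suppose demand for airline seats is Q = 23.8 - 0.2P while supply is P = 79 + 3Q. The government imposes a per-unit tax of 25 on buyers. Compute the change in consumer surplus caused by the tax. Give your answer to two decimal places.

Rewriting demand in inverse form: P = 119 - 5Q.
Without the tax, 119 - 5Q = 79 + 3Q so Q* = 5 and P* = 94.
With the tax, buyers' net willingness to pay falls by 25: (119 - 25) - 5Q = 79 + 3Q, so Q_t = 1.875. Buyers pay P_b = 109.625; sellers receive P_s = P_b - 25 = 84.625.
CS falls from (1/2)(5)(25) = 62.5 to (1/2)(1.875)(9.375) = 8.7891, a change of -53.7109.

-53.71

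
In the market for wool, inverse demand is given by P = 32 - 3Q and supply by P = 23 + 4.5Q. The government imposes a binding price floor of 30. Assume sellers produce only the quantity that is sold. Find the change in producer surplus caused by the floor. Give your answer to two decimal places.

Free-market equilibrium: 32 - 3Q = 23 + 4.5Q gives Q* = 1.2, P* = 28.4.
At P = 30, buyers demand (32 - 30)/3 = 0.6667 while sellers would supply more, so the quantity traded is 0.6667 at price 30.
PS goes from (1/2)(1.2)(5.4) = 3.24 to 3.6667 (computed as (30 - 23)(0.6667) - (1/2)(4.5)(0.6667)^2), a change of 0.4267.

0.43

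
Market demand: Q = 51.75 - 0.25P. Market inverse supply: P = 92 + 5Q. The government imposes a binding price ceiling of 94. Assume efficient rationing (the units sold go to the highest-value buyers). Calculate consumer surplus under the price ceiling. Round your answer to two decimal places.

Rewriting demand in inverse form: P = 207 - 4Q.
Without the control, 207 - 4Q = 92 + 5Q so Q* = 12.7778 and P* = 155.8889.
At the ceiling price 94, quantity supplied is (94 - 92)/5 = 0.4; supply is the short side, so Q = 0.4 trades at P = 94.
The demand price at Q = 0.4 is 205.4. CS is the trapezoid between demand and 94 over [0, 0.4]: (1/2)[(207 - 94) + (205.4 - 94)](0.4) = 44.88.

44.88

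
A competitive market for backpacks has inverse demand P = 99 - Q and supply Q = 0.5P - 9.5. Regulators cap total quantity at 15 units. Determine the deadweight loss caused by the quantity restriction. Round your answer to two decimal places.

204.17

Rewriting supply in inverse form: P = 19 + 2Q.
Unrestricted equilibrium: Q* = (99 - 19)/(1 + 2) = 26.6667.
At Q = 15 the demand price is 99 - (15) = 84 and the supply price is 19 + 2(15) = 49.
DWL = (1/2)(gap between curves at 15) x (Q* - 15) = (1/2)(35)(11.6667) = 204.1667.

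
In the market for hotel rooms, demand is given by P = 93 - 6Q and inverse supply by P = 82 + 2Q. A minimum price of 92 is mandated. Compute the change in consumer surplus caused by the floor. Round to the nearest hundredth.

-5.59

Free-market equilibrium: 93 - 6Q = 82 + 2Q gives Q* = 1.375, P* = 84.75.
At the floor price 92, quantity demanded is (93 - 92)/6 = 0.1667; demand is the short side, so Q = 0.1667 trades at P = 92.
CS goes from (1/2)(1.375)(8.25) = 5.6719 to 0.0833 (computed as (93 - 92)(0.1667) - (1/2)(6)(0.1667)^2), a change of -5.5885.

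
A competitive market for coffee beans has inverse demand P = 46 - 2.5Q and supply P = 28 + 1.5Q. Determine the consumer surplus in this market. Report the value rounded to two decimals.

Set 46 - 2.5Q = 28 + 1.5Q, which gives 18 = 4Q, so Q* = 4.5 and P* = 46 - 2.5(4.5) = 34.75.
CS is the area between the demand curve and P* from 0 to Q*: (1/2)(4.5)(11.25) = 25.3125.

25.31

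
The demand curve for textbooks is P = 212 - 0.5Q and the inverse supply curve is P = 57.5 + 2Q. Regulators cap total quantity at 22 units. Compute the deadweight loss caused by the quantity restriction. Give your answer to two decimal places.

1980.05

Without the quota, 212 - 0.5Q = 57.5 + 2Q gives Q* = 61.8.
At Q = 22 the demand price is 212 - 0.5(22) = 201 and the supply price is 57.5 + 2(22) = 101.5.
Deadweight loss is the triangle between the curves from 22 to 61.8: (1/2)(201 - 101.5)(61.8 - 22) = 1980.05.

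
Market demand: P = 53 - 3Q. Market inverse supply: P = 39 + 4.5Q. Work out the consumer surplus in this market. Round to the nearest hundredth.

Setting demand equal to supply, 14 = 7.5Q, so Q* = 1.8667 and P* = 47.4.
CS is the area between the demand curve and P* from 0 to Q*: (1/2)(1.8667)(5.6) = 5.2267.

5.23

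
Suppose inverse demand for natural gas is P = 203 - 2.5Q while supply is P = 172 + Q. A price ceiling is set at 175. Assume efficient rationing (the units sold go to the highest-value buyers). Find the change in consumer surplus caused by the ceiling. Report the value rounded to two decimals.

Free-market equilibrium: 203 - 2.5Q = 172 + Q gives Q* = 8.8571, P* = 180.8571.
At P = 175, sellers supply (175 - 172)/1 = 3 while buyers want more, so the quantity traded is 3 at price 175.
CS goes from (1/2)(8.8571)(22.1429) = 98.0612 to 72.75 (computed as (203 - 175)(3) - (1/2)(2.5)(3)^2), a change of -25.3112.

-25.31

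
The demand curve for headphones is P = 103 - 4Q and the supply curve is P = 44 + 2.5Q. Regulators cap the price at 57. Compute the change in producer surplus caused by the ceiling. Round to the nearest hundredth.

Free-market equilibrium: 103 - 4Q = 44 + 2.5Q gives Q* = 9.0769, P* = 66.6923.
At P = 57, sellers supply (57 - 44)/2.5 = 5.2 while buyers want more, so the quantity traded is 5.2 at price 57.
PS goes from (1/2)(9.0769)(22.6923) = 102.9882 to 33.8 (computed as (57 - 44)(5.2) - (1/2)(2.5)(5.2)^2), a change of -69.1882.

-69.19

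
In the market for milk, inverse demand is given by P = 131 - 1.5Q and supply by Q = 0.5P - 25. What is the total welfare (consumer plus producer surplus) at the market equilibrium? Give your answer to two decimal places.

Rewriting supply in inverse form: P = 50 + 2Q.
Equilibrium: 131 - 1.5Q = 50 + 2Q, so Q* = 23.1429 and P* = 96.2857.
CS = (1/2)(23.1429)(34.7143) = 401.6939 and PS = (1/2)(23.1429)(46.2857) = 535.5918, so total surplus = 937.2857.

937.29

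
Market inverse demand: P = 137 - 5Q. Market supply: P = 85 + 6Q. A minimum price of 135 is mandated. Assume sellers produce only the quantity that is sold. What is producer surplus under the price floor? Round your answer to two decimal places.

Without the control, 137 - 5Q = 85 + 6Q so Q* = 4.7273 and P* = 113.3636.
At the floor price 135, quantity demanded is (137 - 135)/5 = 0.4; demand is the short side, so Q = 0.4 trades at P = 135.
The supply price at Q = 0.4 is 87.4. PS is the trapezoid between 135 and supply over [0, 0.4]: (1/2)[(135 - 85) + (135 - 87.4)](0.4) = 19.52.

19.52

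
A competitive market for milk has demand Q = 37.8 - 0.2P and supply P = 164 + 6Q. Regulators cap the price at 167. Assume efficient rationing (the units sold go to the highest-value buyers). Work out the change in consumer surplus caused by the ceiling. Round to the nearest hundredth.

-2.54

Rewriting demand in inverse form: P = 189 - 5Q.
Without the control, 189 - 5Q = 164 + 6Q so Q* = 2.2727 and P* = 177.6364.
At P = 167, sellers supply (167 - 164)/6 = 0.5 while buyers want more, so the quantity traded is 0.5 at price 167.
CS goes from (1/2)(2.2727)(11.3636) = 12.9132 to 10.375 (computed as (189 - 167)(0.5) - (1/2)(5)(0.5)^2), a change of -2.5382.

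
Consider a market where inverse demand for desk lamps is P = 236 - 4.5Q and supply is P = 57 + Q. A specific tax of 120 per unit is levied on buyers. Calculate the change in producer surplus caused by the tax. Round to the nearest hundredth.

Pre-tax equilibrium: 236 - 4.5Q = 57 + Q gives Q* = 32.5455, P* = 89.5455.
A tax on buyers shifts demand down by 120: (236 - 120) - 4.5Q = 57 + Q, so Q_t = 10.7273. Buyers pay P_b = 187.7273; sellers receive P_s = P_b - 120 = 67.7273.
Producers lose the trapezoid between P_s and P* out to Q_t plus the triangle from Q_t to Q*: change in PS = 57.5372 - 529.6033 = -472.0661.

-472.07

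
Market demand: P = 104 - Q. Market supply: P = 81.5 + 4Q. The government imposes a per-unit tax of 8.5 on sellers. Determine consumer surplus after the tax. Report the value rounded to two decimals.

3.92

Pre-tax equilibrium: 104 - Q = 81.5 + 4Q gives Q* = 4.5, P* = 99.5.
With the tax, sellers need 8.5 more per unit: 104 - Q = 81.5 + 4Q + 8.5, so Q_t = 2.8. Buyers pay P_b = 101.2; sellers receive P_s = P_b - 8.5 = 92.7.
CS = (1/2)(Q_t)(104 - P_b) = (1/2)(2.8)(2.8) = 3.92.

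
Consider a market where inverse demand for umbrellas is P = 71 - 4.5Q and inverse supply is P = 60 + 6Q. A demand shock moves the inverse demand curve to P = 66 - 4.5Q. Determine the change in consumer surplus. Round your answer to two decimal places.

-1.73

Initial equilibrium: Q_0 = 1.0476, P_0 = 66.2857; CS_0 = (1/2)(1.0476)(4.7143) = 2.4694, PS_0 = (1/2)(1.0476)(6.2857) = 3.2925.
New equilibrium: 66 - 4.5Q = 60 + 6Q gives Q_1 = 0.5714, P_1 = 63.4286; CS_1 = 0.7347, PS_1 = 0.9796.
Change in consumer surplus = 0.7347 - 2.4694 = -1.7347.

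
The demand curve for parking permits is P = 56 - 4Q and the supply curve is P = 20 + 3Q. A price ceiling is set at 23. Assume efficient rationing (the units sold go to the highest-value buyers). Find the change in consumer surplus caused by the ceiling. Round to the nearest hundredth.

Without the control, 56 - 4Q = 20 + 3Q so Q* = 5.1429 and P* = 35.4286.
At P = 23, sellers supply (23 - 20)/3 = 1 while buyers want more, so the quantity traded is 1 at price 23.
CS goes from (1/2)(5.1429)(20.5714) = 52.898 to 31 (computed as (56 - 23)(1) - (1/2)(4)(1)^2), a change of -21.898.

-21.90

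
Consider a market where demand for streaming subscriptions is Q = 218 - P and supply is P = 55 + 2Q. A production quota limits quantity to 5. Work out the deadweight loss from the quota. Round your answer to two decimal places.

3650.67

Rewriting demand in inverse form: P = 218 - Q.
Without the quota, 218 - Q = 55 + 2Q gives Q* = 54.3333.
At Q = 5 the demand price is 218 - (5) = 213 and the supply price is 55 + 2(5) = 65.
DWL = (1/2)(gap between curves at 5) x (Q* - 5) = (1/2)(148)(49.3333) = 3650.6667.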